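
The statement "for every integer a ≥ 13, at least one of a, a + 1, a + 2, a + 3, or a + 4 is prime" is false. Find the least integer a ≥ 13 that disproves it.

We need the least integer a ≥ 13 for which a, a + 1, a + 2, a + 3, a + 4 are all composite.
The first 11 eligible values, up to a = 23, all satisfy the conclusion.
a = 24: 24 = 2 × 12; 25 = 5 × 5; 26 = 2 × 13; 27 = 3 × 9; 28 = 2 × 14 — all composite.
So a = 24 is the smallest counterexample.

a = 24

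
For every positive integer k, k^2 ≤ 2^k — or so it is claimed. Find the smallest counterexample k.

k = 3

k = 1: k^2 = 1 and 2^k = 2, so 1 ≤ 2.
k = 2: k^2 = 4 and 2^k = 4, so 4 ≤ 4.
k = 3: k^2 = 9 and 2^k = 8, so 9 > 8.
Thus k = 3 disproves the claim, and no smaller k works.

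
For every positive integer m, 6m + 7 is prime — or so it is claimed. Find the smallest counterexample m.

m = 1: 6m + 7 = 13, prime.
m = 2: 6m + 7 = 19, prime.
m = 3: 6m + 7 = 25 = 5 × 5, composite.
So m = 3 is the smallest counterexample.

m = 3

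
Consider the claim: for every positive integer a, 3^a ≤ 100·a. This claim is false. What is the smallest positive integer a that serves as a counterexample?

The first 5 eligible values, up to a = 5, all satisfy the conclusion.
a = 6: 3^a = 729 and 100·a = 600, so 729 > 600.
Thus a = 6 disproves the claim, and no smaller a works.

a = 6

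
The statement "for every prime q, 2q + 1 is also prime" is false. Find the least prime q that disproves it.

q = 7

A counterexample is any prime q such that 2q + 1 is not prime; we check each in order.
For q = 2, 3, 5 the conclusion holds.
q = 7: 2q + 1 = 15 = 3 × 5, not prime.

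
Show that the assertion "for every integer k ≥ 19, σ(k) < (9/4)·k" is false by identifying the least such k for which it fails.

We need the least integer k ≥ 19 for which the claim fails.
k = 19: σ(19) = 20; 20 < 171/4.
k = 20: σ(20) = 42; 42 < 45.
k = 21: σ(21) = 32; 32 < 189/4.
k = 22: σ(22) = 36; 36 < 99/2.
k = 23: σ(23) = 24; 24 < 207/4.
k = 24: σ(24) = 60; 60 ≥ 54.
Hence k = 24 is a counterexample.

k = 24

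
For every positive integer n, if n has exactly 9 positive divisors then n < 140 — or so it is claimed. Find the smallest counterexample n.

For n = 36, 100 the conclusion holds.
n = 196: τ(196) = 9; 196 ≥ 140.

n = 196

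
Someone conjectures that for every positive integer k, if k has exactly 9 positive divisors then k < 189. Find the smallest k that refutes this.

Check each positive integer k in order until k has exactly 9 positive divisors but the claim fails.
k = 36: τ(36) = 9; 36 < 189.
k = 100: τ(100) = 9; 100 < 189.
k = 196: τ(196) = 9; 196 ≥ 189.
Hence k = 196 is a counterexample.

k = 196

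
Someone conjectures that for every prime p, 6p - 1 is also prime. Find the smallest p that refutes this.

p = 11

A counterexample is any prime p such that 6p - 1 is not prime; we check each in order.
The first 4 eligible values, up to p = 7, all satisfy the conclusion.
p = 11: 6p - 1 = 65 = 5 × 13, not prime.
So p = 11 is the smallest counterexample.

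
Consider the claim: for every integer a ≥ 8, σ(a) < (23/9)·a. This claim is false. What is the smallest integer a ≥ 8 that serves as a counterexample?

a = 48

Check each integer a ≥ 8 in order until the claim fails.
The first 40 eligible values, up to a = 47, all satisfy the conclusion.
a = 48: σ(48) = 124; 124 ≥ 368/3.
Thus a = 48 disproves the claim, and no smaller a works.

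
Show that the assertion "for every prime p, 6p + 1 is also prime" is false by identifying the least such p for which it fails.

p = 19

We need the least prime p for which 6p + 1 is not prime.
The first 7 eligible values, up to p = 17, all satisfy the conclusion.
p = 19: 6p + 1 = 115 = 5 × 23, not prime.
So p = 19 is the smallest counterexample.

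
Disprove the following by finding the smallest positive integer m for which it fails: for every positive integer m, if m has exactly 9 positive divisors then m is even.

m = 225

m = 36: divisors of 36: 9 divisors; 36 is even.
m = 100: divisors of 100: 9 divisors; 100 is even.
m = 196: divisors of 196: 9 divisors; 196 is even.
m = 225: divisors of 225: 9 divisors; 225 is odd.
So m = 225 is the smallest counterexample.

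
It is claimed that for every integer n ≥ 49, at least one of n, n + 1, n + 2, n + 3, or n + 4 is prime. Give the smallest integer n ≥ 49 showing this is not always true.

n = 54

n = 49: 53 is prime.
n = 50: 53 is prime.
n = 51: 53 is prime.
n = 52: 53 is prime.
n = 53: 53 is prime.
n = 54: 54 = 2 × 27; 55 = 5 × 11; 56 = 2 × 28; 57 = 3 × 19; 58 = 2 × 29 — all composite.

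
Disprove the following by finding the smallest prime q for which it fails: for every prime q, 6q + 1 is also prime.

q = 19

Check each prime q in order until 6q + 1 is not prime.
For q = 2, 3, 5, 7, 11, 13, 17 the conclusion holds.
q = 19: 6q + 1 = 115 = 5 × 23, not prime.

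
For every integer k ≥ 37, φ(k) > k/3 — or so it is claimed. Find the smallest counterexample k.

k = 42

A counterexample is any integer k ≥ 37 such that the claim fails; we check each in order.
k = 37: φ(37) = 36 and 37/3 = 37/3, so φ(37) > 37/3.
k = 38: φ(38) = 18 and 38/3 = 38/3, so φ(38) > 38/3.
k = 39: φ(39) = 24 and 39/3 = 13, so φ(39) > 39/3.
k = 40: φ(40) = 16 and 40/3 = 40/3, so φ(40) > 40/3.
k = 41: φ(41) = 40 and 41/3 = 41/3, so φ(41) > 41/3.
k = 42: φ(42) = 12 and 42/3 = 14, so φ(42) ≤ 42/3.
Hence k = 42 is a counterexample.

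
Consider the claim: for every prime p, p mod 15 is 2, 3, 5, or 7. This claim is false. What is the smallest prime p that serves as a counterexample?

For p = 2, 3, 5, 7 the conclusion holds.
p = 11: 11 mod 15 = 11 — not in {2, 3, 5, 7}.
So p = 11 is the smallest counterexample.

p = 11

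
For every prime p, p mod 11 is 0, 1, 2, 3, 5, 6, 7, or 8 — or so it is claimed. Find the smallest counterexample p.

p = 31

Check each prime p in order until the claim fails.
The first 10 eligible values, up to p = 29, all satisfy the conclusion.
p = 31: 31 mod 11 = 9 — not in {0, 1, 2, 3, 5, 6, 7, 8}.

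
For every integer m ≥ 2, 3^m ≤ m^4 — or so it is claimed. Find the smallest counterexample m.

m = 8

We need the least integer m ≥ 2 for which 3^m > m^4.
For m = 2, 3, 4, 5, 6, 7 the conclusion holds.
m = 8: 3^m = 6561 and m^4 = 4096, so 6561 > 4096.
Hence m = 8 is a counterexample.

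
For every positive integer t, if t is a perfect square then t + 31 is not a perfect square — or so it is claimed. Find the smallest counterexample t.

For t = 1, 4, 9, 16, …, 144, 169, 196 the conclusion holds.
t = 225: 225 = 15² and 225 + 31 = 256 = 16².
Thus t = 225 disproves the claim, and no smaller t works.

t = 225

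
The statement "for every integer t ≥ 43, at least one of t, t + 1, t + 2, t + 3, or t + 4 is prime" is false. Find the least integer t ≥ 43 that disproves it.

t = 48

We need the least integer t ≥ 43 for which t, t + 1, t + 2, t + 3, t + 4 are all composite.
The first 5 eligible values, up to t = 47, all satisfy the conclusion.
t = 48: 48 = 2 × 24; 49 = 7 × 7; 50 = 2 × 25; 51 = 3 × 17; 52 = 2 × 26 — all composite.
Thus t = 48 disproves the claim, and no smaller t works.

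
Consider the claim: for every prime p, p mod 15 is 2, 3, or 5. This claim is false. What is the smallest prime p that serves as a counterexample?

p = 7

We need the least prime p for which the claim fails.
For p = 2, 3, 5 the conclusion holds.
p = 7: 7 mod 15 = 7 — not in {2, 3, 5}.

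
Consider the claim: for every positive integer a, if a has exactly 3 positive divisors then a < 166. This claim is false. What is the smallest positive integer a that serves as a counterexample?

A counterexample is any positive integer a such that a has exactly 3 positive divisors but the claim fails; we check each in order.
For a = 4, 9, 25, 49, 121 the conclusion holds.
a = 169: τ(169) = 3; 169 ≥ 166.

a = 169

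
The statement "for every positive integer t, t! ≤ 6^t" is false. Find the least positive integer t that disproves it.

We need the least positive integer t for which t! > 6^t.
The first 13 eligible values, up to t = 13, all satisfy the conclusion.
t = 14: t! = 87178291200 and 6^t = 78364164096, so 87178291200 > 78364164096.

t = 14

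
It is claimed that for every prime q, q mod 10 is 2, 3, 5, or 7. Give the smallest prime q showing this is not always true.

The first 4 eligible values, up to q = 7, all satisfy the conclusion.
q = 11: 11 mod 10 = 1 — not in {2, 3, 5, 7}.
Hence q = 11 is a counterexample.

q = 11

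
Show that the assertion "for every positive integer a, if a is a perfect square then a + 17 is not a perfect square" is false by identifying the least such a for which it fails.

a = 1: 1 + 17 = 18, not a perfect square.
a = 4: 4 + 17 = 21, not a perfect square.
a = 9: 9 + 17 = 26, not a perfect square.
a = 16: 16 + 17 = 33, not a perfect square.
a = 25: 25 + 17 = 42, not a perfect square.
a = 36: 36 + 17 = 53, not a perfect square.
a = 49: 49 + 17 = 66, not a perfect square.
a = 64: 64 = 8² and 64 + 17 = 81 = 9².

a = 64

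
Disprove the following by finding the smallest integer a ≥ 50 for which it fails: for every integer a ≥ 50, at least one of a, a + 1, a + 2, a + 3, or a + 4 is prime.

We need the least integer a ≥ 50 for which a, a + 1, a + 2, a + 3, a + 4 are all composite.
For a = 50, 51, 52, 53 the conclusion holds.
a = 54: 54 = 2 × 27; 55 = 5 × 11; 56 = 2 × 28; 57 = 3 × 19; 58 = 2 × 29 — all composite.
Hence a = 54 is a counterexample.

a = 54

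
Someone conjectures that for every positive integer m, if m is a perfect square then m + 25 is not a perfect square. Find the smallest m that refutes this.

m = 144

For m = 1, 4, 9, 16, …, 81, 100, 121 the conclusion holds.
m = 144: 144 = 12² and 144 + 25 = 169 = 13².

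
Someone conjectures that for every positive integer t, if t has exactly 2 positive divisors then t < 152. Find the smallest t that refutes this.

We need the least positive integer t for which t has exactly 2 positive divisors but the claim fails.
For t = 2, 3, 5, 7, …, 139, 149, 151 the conclusion holds.
t = 157: τ(157) = 2; 157 ≥ 152.
Thus t = 157 disproves the claim, and no smaller t works.

t = 157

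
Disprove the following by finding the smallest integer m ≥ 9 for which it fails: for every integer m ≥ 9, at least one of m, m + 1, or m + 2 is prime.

m = 14

Check each integer m ≥ 9 in order until m, m + 1, m + 2 are all composite.
The first 5 eligible values, up to m = 13, all satisfy the conclusion.
m = 14: 14 = 2 × 7; 15 = 3 × 5; 16 = 2 × 8 — all composite.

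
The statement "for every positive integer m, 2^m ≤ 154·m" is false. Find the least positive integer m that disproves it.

m = 11

A counterexample is any positive integer m such that 2^m > 154·m; we check each in order.
The first 10 eligible values, up to m = 10, all satisfy the conclusion.
m = 11: 2^m = 2048 and 154·m = 1694, so 2048 > 1694.
So m = 11 is the smallest counterexample.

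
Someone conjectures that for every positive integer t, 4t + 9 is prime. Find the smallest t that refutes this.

t = 3

We need the least positive integer t for which 4t + 9 is not prime.
For t = 1, 2 the conclusion holds.
t = 3: 4t + 9 = 21 = 3 × 7, composite.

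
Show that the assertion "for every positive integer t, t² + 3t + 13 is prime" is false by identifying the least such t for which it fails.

t = 9

Check each positive integer t in order until t² + 3t + 13 is not prime.
t = 1: t² + 3t + 13 = 17, prime.
t = 2: t² + 3t + 13 = 23, prime.
t = 3: t² + 3t + 13 = 31, prime.
t = 4: t² + 3t + 13 = 41, prime.
t = 5: t² + 3t + 13 = 53, prime.
t = 6: t² + 3t + 13 = 67, prime.
t = 7: t² + 3t + 13 = 83, prime.
t = 8: t² + 3t + 13 = 101, prime.
t = 9: t² + 3t + 13 = 121 = 11 × 11, composite.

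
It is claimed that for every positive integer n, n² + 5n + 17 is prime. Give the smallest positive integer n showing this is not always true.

n = 8

We need the least positive integer n for which n² + 5n + 17 is not prime.
The first 7 eligible values, up to n = 7, all satisfy the conclusion.
n = 8: n² + 5n + 17 = 121 = 11 × 11, composite.
So n = 8 is the smallest counterexample.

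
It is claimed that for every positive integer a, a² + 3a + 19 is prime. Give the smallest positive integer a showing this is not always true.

Check each positive integer a in order until a² + 3a + 19 is not prime.
For a = 1, 2, 3, 4, …, 12, 13, 14 the conclusion holds.
a = 15: a² + 3a + 19 = 289 = 17 × 17, composite.

a = 15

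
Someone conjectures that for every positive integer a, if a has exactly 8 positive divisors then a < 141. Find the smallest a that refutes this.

For a = 24, 30, 40, 42, …, 135, 136, 138 the conclusion holds.
a = 152: τ(152) = 8; 152 ≥ 141.
Thus a = 152 disproves the claim, and no smaller a works.

a = 152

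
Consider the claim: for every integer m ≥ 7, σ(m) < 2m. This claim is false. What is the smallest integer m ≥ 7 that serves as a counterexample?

m = 12

We need the least integer m ≥ 7 for which the claim fails.
For m = 7, 8, 9, 10, 11 the conclusion holds.
m = 12: σ(12) = 28; 28 ≥ 24.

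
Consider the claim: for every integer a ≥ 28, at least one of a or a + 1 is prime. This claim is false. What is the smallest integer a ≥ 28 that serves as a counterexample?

We need the least integer a ≥ 28 for which a, a + 1 are both composite.
a = 28: 29 is prime.
a = 29: 29 is prime.
a = 30: 31 is prime.
a = 31: 31 is prime.
a = 32: 32 = 2 × 16; 33 = 3 × 11 — both composite.
So a = 32 is the smallest counterexample.

a = 32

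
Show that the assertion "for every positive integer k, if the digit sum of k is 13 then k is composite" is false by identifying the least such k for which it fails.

k = 67

A counterexample is any positive integer k such that the digit sum of k is 13 but k is prime; we check each in order.
For k = 49, 58 the conclusion holds.
k = 67: digit sum 13; 67 is prime, not composite.
Thus k = 67 disproves the claim, and no smaller k works.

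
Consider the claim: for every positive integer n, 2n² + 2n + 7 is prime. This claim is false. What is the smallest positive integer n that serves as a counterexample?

We need the least positive integer n for which 2n² + 2n + 7 is not prime.
n = 1: 2n² + 2n + 7 = 11, prime.
n = 2: 2n² + 2n + 7 = 19, prime.
n = 3: 2n² + 2n + 7 = 31, prime.
n = 4: 2n² + 2n + 7 = 47, prime.
n = 5: 2n² + 2n + 7 = 67, prime.
n = 6: 2n² + 2n + 7 = 91 = 7 × 13, composite.

n = 6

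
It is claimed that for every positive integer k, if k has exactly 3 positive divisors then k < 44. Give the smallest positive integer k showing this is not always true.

k = 49

We need the least positive integer k for which k has exactly 3 positive divisors but the claim fails.
For k = 4, 9, 25 the conclusion holds.
k = 49: τ(49) = 3; 49 ≥ 44.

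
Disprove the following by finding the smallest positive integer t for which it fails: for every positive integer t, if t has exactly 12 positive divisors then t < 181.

We need the least positive integer t for which t has exactly 12 positive divisors but the claim fails.
For t = 60, 72, 84, 90, …, 150, 156, 160 the conclusion holds.
t = 198: τ(198) = 12; 198 ≥ 181.
Thus t = 198 disproves the claim, and no smaller t works.

t = 198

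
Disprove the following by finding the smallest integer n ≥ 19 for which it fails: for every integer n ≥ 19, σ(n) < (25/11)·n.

n = 24

A counterexample is any integer n ≥ 19 such that the claim fails; we check each in order.
n = 19: σ(19) = 20; 20 < 475/11.
n = 20: σ(20) = 42; 42 < 500/11.
n = 21: σ(21) = 32; 32 < 525/11.
n = 22: σ(22) = 36; 36 < 50.
n = 23: σ(23) = 24; 24 < 575/11.
n = 24: σ(24) = 60; 60 ≥ 600/11.
Thus n = 24 disproves the claim, and no smaller n works.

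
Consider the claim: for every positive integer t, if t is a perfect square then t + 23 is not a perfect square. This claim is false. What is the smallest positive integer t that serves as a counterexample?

The first 10 eligible values, up to t = 100, all satisfy the conclusion.
t = 121: 121 = 11² and 121 + 23 = 144 = 12².

t = 121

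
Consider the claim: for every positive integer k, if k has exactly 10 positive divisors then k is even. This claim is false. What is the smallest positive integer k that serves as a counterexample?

A counterexample is any positive integer k such that k has exactly 10 positive divisors but k is odd; we check each in order.
The first 9 eligible values, up to k = 368, all satisfy the conclusion.
k = 405: divisors of 405: 10 divisors; 405 is odd.

k = 405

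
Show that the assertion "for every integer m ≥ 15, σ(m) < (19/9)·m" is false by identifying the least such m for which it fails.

For m = 15, 16, 17 the conclusion holds.
m = 18: σ(18) = 39; 39 ≥ 38.

m = 18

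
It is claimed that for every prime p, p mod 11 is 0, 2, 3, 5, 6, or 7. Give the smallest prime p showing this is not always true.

p = 19

For p = 2, 3, 5, 7, 11, 13, 17 the conclusion holds.
p = 19: 19 mod 11 = 8 — not in {0, 2, 3, 5, 6, 7}.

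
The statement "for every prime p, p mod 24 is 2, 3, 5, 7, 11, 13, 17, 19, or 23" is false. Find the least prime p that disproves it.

We need the least prime p for which the claim fails.
The first 20 eligible values, up to p = 71, all satisfy the conclusion.
p = 73: 73 mod 24 = 1 — not in {2, 3, 5, 7, 11, 13, 17, 19, 23}.
Thus p = 73 disproves the claim, and no smaller p works.

p = 73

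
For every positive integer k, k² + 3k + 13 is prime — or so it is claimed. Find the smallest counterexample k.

For k = 1, 2, 3, 4, 5, 6, 7, 8 the conclusion holds.
k = 9: k² + 3k + 13 = 121 = 11 × 11, composite.
Thus k = 9 disproves the claim, and no smaller k works.

k = 9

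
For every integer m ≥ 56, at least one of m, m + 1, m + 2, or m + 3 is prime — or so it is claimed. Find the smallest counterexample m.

m = 62

We need the least integer m ≥ 56 for which m, m + 1, m + 2, m + 3 are all composite.
For m = 56, 57, 58, 59, 60, 61 the conclusion holds.
m = 62: 62 = 2 × 31; 63 = 3 × 21; 64 = 2 × 32; 65 = 5 × 13 — all composite.
So m = 62 is the smallest counterexample.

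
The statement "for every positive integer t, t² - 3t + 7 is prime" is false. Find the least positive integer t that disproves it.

t = 6

For t = 1, 2, 3, 4, 5 the conclusion holds.
t = 6: t² - 3t + 7 = 25 = 5 × 5, composite.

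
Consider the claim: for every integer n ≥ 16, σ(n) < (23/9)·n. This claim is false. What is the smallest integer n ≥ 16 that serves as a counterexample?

n = 48

We need the least integer n ≥ 16 for which the claim fails.
The first 32 eligible values, up to n = 47, all satisfy the conclusion.
n = 48: σ(48) = 124; 124 ≥ 368/3.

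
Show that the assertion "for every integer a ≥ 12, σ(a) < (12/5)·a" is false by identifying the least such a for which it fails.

a = 24

A counterexample is any integer a ≥ 12 such that the claim fails; we check each in order.
The first 12 eligible values, up to a = 23, all satisfy the conclusion.
a = 24: σ(24) = 60; 60 ≥ 288/5.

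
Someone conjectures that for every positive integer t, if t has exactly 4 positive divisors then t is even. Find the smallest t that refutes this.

t = 15

A counterexample is any positive integer t such that t has exactly 4 positive divisors but t is odd; we check each in order.
t = 6: divisors of 6: 1, 2, 3, 6; 6 is even.
t = 8: divisors of 8: 1, 2, 4, 8; 8 is even.
t = 10: divisors of 10: 1, 2, 5, 10; 10 is even.
t = 14: divisors of 14: 1, 2, 7, 14; 14 is even.
t = 15: divisors of 15: 1, 3, 5, 15; 15 is odd.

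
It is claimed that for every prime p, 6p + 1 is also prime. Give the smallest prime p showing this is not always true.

p = 19

A counterexample is any prime p such that 6p + 1 is not prime; we check each in order.
p = 2: 6p + 1 = 13, prime.
p = 3: 6p + 1 = 19, prime.
p = 5: 6p + 1 = 31, prime.
p = 7: 6p + 1 = 43, prime.
p = 11: 6p + 1 = 67, prime.
p = 13: 6p + 1 = 79, prime.
p = 17: 6p + 1 = 103, prime.
p = 19: 6p + 1 = 115 = 5 × 23, not prime.
So p = 19 is the smallest counterexample.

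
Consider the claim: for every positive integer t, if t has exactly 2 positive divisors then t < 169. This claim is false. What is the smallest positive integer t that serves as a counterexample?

t = 173

For t = 2, 3, 5, 7, …, 157, 163, 167 the conclusion holds.
t = 173: τ(173) = 2; 173 ≥ 169.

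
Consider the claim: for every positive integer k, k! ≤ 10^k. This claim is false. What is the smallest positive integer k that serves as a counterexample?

k = 25

We need the least positive integer k for which k! > 10^k.
The first 24 eligible values, up to k = 24, all satisfy the conclusion.
k = 25: k! = 15511210043330985984000000 and 10^k = 10000000000000000000000000, so 15511210043330985984000000 > 10000000000000000000000000.
Thus k = 25 disproves the claim, and no smaller k works.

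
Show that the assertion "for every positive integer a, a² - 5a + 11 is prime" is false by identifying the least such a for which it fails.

We need the least positive integer a for which a² - 5a + 11 is not prime.
The first 6 eligible values, up to a = 6, all satisfy the conclusion.
a = 7: a² - 5a + 11 = 25 = 5 × 5, composite.
Thus a = 7 disproves the claim, and no smaller a works.

a = 7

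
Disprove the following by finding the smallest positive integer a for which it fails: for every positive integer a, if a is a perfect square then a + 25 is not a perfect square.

a = 144

The first 11 eligible values, up to a = 121, all satisfy the conclusion.
a = 144: 144 = 12² and 144 + 25 = 169 = 13².
Hence a = 144 is a counterexample.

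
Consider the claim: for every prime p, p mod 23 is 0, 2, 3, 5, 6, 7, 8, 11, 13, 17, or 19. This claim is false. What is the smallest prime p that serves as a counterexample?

p = 37

We need the least prime p for which the claim fails.
For p = 2, 3, 5, 7, …, 23, 29, 31 the conclusion holds.
p = 37: 37 mod 23 = 14 — not in {0, 2, 3, 5, 6, 7, 8, 11, 13, 17, 19}.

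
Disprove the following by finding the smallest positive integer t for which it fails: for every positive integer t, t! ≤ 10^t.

Check each positive integer t in order until t! > 10^t.
For t = 1, 2, 3, 4, …, 22, 23, 24 the conclusion holds.
t = 25: t! = 15511210043330985984000000 and 10^t = 10000000000000000000000000, so 15511210043330985984000000 > 10000000000000000000000000.
So t = 25 is the smallest counterexample.

t = 25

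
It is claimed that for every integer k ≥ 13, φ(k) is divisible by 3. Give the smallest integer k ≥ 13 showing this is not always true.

k = 13: φ(13) = 12; 12 mod 3 = 0.
k = 14: φ(14) = 6; 6 mod 3 = 0.
k = 15: φ(15) = 8; 8 mod 3 = 2.

k = 15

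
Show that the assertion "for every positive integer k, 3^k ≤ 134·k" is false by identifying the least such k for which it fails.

A counterexample is any positive integer k such that 3^k > 134·k; we check each in order.
k = 1: 3^k = 3 and 134·k = 134, so 3 ≤ 134.
k = 2: 3^k = 9 and 134·k = 268, so 9 ≤ 268.
k = 3: 3^k = 27 and 134·k = 402, so 27 ≤ 402.
k = 4: 3^k = 81 and 134·k = 536, so 81 ≤ 536.
k = 5: 3^k = 243 and 134·k = 670, so 243 ≤ 670.
k = 6: 3^k = 729 and 134·k = 804, so 729 ≤ 804.
k = 7: 3^k = 2187 and 134·k = 938, so 2187 > 938.

k = 7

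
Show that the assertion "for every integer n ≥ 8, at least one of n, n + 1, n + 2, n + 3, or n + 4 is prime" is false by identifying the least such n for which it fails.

A counterexample is any integer n ≥ 8 such that n, n + 1, n + 2, n + 3, n + 4 are all composite; we check each in order.
For n = 8, 9, 10, 11, …, 21, 22, 23 the conclusion holds.
n = 24: 24 = 2 × 12; 25 = 5 × 5; 26 = 2 × 13; 27 = 3 × 9; 28 = 2 × 14 — all composite.
Hence n = 24 is a counterexample.

n = 24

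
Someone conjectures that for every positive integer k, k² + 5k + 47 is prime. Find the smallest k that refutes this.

k = 38

For k = 1, 2, 3, 4, …, 35, 36, 37 the conclusion holds.
k = 38: k² + 5k + 47 = 1681 = 41 × 41, composite.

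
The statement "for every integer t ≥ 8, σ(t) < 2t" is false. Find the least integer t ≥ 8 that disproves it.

t = 12

A counterexample is any integer t ≥ 8 such that the claim fails; we check each in order.
For t = 8, 9, 10, 11 the conclusion holds.
t = 12: σ(12) = 28; 28 ≥ 24.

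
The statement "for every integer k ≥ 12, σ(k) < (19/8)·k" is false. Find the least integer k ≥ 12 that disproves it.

The first 12 eligible values, up to k = 23, all satisfy the conclusion.
k = 24: σ(24) = 60; 60 ≥ 57.

k = 24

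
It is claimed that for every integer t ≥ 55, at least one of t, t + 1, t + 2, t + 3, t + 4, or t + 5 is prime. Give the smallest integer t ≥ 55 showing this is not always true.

A counterexample is any integer t ≥ 55 such that t, t + 1, t + 2, t + 3, t + 4, t + 5 are all composite; we check each in order.
For t = 55, 56, 57, 58, …, 87, 88, 89 the conclusion holds.
t = 90: 90 = 2 × 45; 91 = 7 × 13; 92 = 2 × 46; 93 = 3 × 31; 94 = 2 × 47; 95 = 5 × 19 — all composite.
So t = 90 is the smallest counterexample.

t = 90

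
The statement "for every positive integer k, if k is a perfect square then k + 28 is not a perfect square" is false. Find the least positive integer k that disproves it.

k = 1: 1 + 28 = 29, not a perfect square.
k = 4: 4 + 28 = 32, not a perfect square.
k = 9: 9 + 28 = 37, not a perfect square.
k = 16: 16 + 28 = 44, not a perfect square.
k = 25: 25 + 28 = 53, not a perfect square.
k = 36: 36 = 6² and 36 + 28 = 64 = 8².
Hence k = 36 is a counterexample.

k = 36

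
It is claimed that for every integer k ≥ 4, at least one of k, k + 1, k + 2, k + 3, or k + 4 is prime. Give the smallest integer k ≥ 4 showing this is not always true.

k = 24

We need the least integer k ≥ 4 for which k, k + 1, k + 2, k + 3, k + 4 are all composite.
The first 20 eligible values, up to k = 23, all satisfy the conclusion.
k = 24: 24 = 2 × 12; 25 = 5 × 5; 26 = 2 × 13; 27 = 3 × 9; 28 = 2 × 14 — all composite.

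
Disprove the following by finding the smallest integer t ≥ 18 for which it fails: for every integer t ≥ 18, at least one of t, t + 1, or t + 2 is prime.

We need the least integer t ≥ 18 for which t, t + 1, t + 2 are all composite.
For t = 18, 19 the conclusion holds.
t = 20: 20 = 2 × 10; 21 = 3 × 7; 22 = 2 × 11 — all composite.

t = 20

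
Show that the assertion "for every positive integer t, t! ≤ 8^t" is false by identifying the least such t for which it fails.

t = 20

A counterexample is any positive integer t such that t! > 8^t; we check each in order.
For t = 1, 2, 3, 4, …, 17, 18, 19 the conclusion holds.
t = 20: t! = 2432902008176640000 and 8^t = 1152921504606846976, so 2432902008176640000 > 1152921504606846976.
Thus t = 20 disproves the claim, and no smaller t works.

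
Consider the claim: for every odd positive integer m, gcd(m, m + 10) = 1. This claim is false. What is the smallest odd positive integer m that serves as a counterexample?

m = 1: gcd(1, 11) = 1.
m = 3: gcd(3, 13) = 1.
m = 5: gcd(5, 15) = 5.
So m = 5 is the smallest counterexample.

m = 5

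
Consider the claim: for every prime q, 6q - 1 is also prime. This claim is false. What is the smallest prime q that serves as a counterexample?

q = 11

A counterexample is any prime q such that 6q - 1 is not prime; we check each in order.
q = 2: 6q - 1 = 11, prime.
q = 3: 6q - 1 = 17, prime.
q = 5: 6q - 1 = 29, prime.
q = 7: 6q - 1 = 41, prime.
q = 11: 6q - 1 = 65 = 5 × 13, not prime.
So q = 11 is the smallest counterexample.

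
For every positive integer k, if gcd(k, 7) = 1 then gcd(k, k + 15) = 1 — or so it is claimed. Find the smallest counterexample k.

A counterexample is any positive integer k such that gcd(k, 7) = 1 but gcd(k, k + 15) > 1; we check each in order.
k = 1: gcd(1, 16) = 1.
k = 2: gcd(2, 17) = 1.
k = 3: gcd(3, 18) = 3.
So k = 3 is the smallest counterexample.

k = 3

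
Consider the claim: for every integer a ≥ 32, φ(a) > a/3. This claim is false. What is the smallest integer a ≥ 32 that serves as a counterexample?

A counterexample is any integer a ≥ 32 such that the claim fails; we check each in order.
The first 4 eligible values, up to a = 35, all satisfy the conclusion.
a = 36: φ(36) = 12 and 36/3 = 12, so φ(36) ≤ 36/3.

a = 36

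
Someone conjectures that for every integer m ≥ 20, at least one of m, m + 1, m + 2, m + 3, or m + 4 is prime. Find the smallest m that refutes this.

Check each integer m ≥ 20 in order until m, m + 1, m + 2, m + 3, m + 4 are all composite.
For m = 20, 21, 22, 23 the conclusion holds.
m = 24: 24 = 2 × 12; 25 = 5 × 5; 26 = 2 × 13; 27 = 3 × 9; 28 = 2 × 14 — all composite.
Thus m = 24 disproves the claim, and no smaller m works.

m = 24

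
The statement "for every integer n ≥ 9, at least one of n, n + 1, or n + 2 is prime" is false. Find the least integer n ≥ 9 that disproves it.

Check each integer n ≥ 9 in order until n, n + 1, n + 2 are all composite.
n = 9: 11 is prime.
n = 10: 11 is prime.
n = 11: 11 is prime.
n = 12: 13 is prime.
n = 13: 13 is prime.
n = 14: 14 = 2 × 7; 15 = 3 × 5; 16 = 2 × 8 — all composite.
So n = 14 is the smallest counterexample.

n = 14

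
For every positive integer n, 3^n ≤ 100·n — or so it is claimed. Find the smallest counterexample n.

n = 1: 3^n = 3 and 100·n = 100, so 3 ≤ 100.
n = 2: 3^n = 9 and 100·n = 200, so 9 ≤ 200.
n = 3: 3^n = 27 and 100·n = 300, so 27 ≤ 300.
n = 4: 3^n = 81 and 100·n = 400, so 81 ≤ 400.
n = 5: 3^n = 243 and 100·n = 500, so 243 ≤ 500.
n = 6: 3^n = 729 and 100·n = 600, so 729 > 600.
Thus n = 6 disproves the claim, and no smaller n works.

n = 6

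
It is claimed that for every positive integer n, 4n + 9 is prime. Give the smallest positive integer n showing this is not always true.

We need the least positive integer n for which 4n + 9 is not prime.
For n = 1, 2 the conclusion holds.
n = 3: 4n + 9 = 21 = 3 × 7, composite.
Hence n = 3 is a counterexample.

n = 3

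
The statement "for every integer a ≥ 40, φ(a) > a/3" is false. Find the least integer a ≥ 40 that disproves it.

a = 42

We need the least integer a ≥ 40 for which the claim fails.
For a = 40, 41 the conclusion holds.
a = 42: φ(42) = 12 and 42/3 = 14, so φ(42) ≤ 42/3.
So a = 42 is the smallest counterexample.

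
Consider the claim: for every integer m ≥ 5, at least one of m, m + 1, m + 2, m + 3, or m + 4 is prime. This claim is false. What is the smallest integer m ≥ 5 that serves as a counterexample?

m = 24

For m = 5, 6, 7, 8, …, 21, 22, 23 the conclusion holds.
m = 24: 24 = 2 × 12; 25 = 5 × 5; 26 = 2 × 13; 27 = 3 × 9; 28 = 2 × 14 — all composite.
Hence m = 24 is a counterexample.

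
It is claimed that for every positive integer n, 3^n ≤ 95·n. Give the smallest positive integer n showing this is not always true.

n = 6

Check each positive integer n in order until 3^n > 95·n.
n = 1: 3^n = 3 and 95·n = 95, so 3 ≤ 95.
n = 2: 3^n = 9 and 95·n = 190, so 9 ≤ 190.
n = 3: 3^n = 27 and 95·n = 285, so 27 ≤ 285.
n = 4: 3^n = 81 and 95·n = 380, so 81 ≤ 380.
n = 5: 3^n = 243 and 95·n = 475, so 243 ≤ 475.
n = 6: 3^n = 729 and 95·n = 570, so 729 > 570.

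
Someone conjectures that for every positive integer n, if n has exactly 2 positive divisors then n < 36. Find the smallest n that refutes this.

Check each positive integer n in order until n has exactly 2 positive divisors but the claim fails.
The first 11 eligible values, up to n = 31, all satisfy the conclusion.
n = 37: τ(37) = 2; 37 ≥ 36.

n = 37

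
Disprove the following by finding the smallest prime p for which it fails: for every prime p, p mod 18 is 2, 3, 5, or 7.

p = 11

A counterexample is any prime p such that the claim fails; we check each in order.
For p = 2, 3, 5, 7 the conclusion holds.
p = 11: 11 mod 18 = 11 — not in {2, 3, 5, 7}.
Thus p = 11 disproves the claim, and no smaller p works.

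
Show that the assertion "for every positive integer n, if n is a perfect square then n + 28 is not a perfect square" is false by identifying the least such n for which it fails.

n = 1: 1 + 28 = 29, not a perfect square.
n = 4: 4 + 28 = 32, not a perfect square.
n = 9: 9 + 28 = 37, not a perfect square.
n = 16: 16 + 28 = 44, not a perfect square.
n = 25: 25 + 28 = 53, not a perfect square.
n = 36: 36 = 6² and 36 + 28 = 64 = 8².
Thus n = 36 disproves the claim, and no smaller n works.

n = 36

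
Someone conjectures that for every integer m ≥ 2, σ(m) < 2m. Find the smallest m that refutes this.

m = 6

We need the least integer m ≥ 2 for which the claim fails.
m = 2: σ(2) = 3; 3 < 4.
m = 3: σ(3) = 4; 4 < 6.
m = 4: σ(4) = 7; 7 < 8.
m = 5: σ(5) = 6; 6 < 10.
m = 6: σ(6) = 12; 12 ≥ 12.
Thus m = 6 disproves the claim, and no smaller m works.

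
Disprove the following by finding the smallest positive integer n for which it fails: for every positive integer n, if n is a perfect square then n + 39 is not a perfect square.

A counterexample is any positive integer n such that n is a perfect square but n + 39 is a perfect square; we check each in order.
The first 4 eligible values, up to n = 16, all satisfy the conclusion.
n = 25: 25 = 5² and 25 + 39 = 64 = 8².

n = 25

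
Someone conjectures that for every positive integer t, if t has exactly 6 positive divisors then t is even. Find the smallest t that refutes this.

We need the least positive integer t for which t has exactly 6 positive divisors but t is odd.
t = 12: divisors of 12: 1, 2, 3, 4, 6, 12; 12 is even.
t = 18: divisors of 18: 1, 2, 3, 6, 9, 18; 18 is even.
t = 20: divisors of 20: 1, 2, 4, 5, 10, 20; 20 is even.
t = 28: divisors of 28: 1, 2, 4, 7, 14, 28; 28 is even.
t = 32: divisors of 32: 1, 2, 4, 8, 16, 32; 32 is even.
t = 44: divisors of 44: 1, 2, 4, 11, 22, 44; 44 is even.
t = 45: divisors of 45: 1, 3, 5, 9, 15, 45; 45 is odd.

t = 45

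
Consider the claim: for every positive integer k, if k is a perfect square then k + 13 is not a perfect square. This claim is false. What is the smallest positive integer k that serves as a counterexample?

Check each positive integer k in order until k is a perfect square but k + 13 is a perfect square.
For k = 1, 4, 9, 16, 25 the conclusion holds.
k = 36: 36 = 6² and 36 + 13 = 49 = 7².

k = 36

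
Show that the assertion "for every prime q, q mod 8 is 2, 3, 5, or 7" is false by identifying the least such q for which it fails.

We need the least prime q for which the claim fails.
q = 2: 2 mod 8 = 2.
q = 3: 3 mod 8 = 3.
q = 5: 5 mod 8 = 5.
q = 7: 7 mod 8 = 7.
q = 11: 11 mod 8 = 3.
q = 13: 13 mod 8 = 5.
q = 17: 17 mod 8 = 1 — not in {2, 3, 5, 7}.

q = 17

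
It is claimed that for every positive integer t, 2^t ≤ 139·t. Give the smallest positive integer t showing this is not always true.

A counterexample is any positive integer t such that 2^t > 139·t; we check each in order.
For t = 1, 2, 3, 4, 5, 6, 7, 8, 9, 10 the conclusion holds.
t = 11: 2^t = 2048 and 139·t = 1529, so 2048 > 1529.

t = 11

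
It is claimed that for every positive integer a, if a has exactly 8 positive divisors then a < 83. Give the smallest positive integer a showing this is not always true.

a = 88

Check each positive integer a in order until a has exactly 8 positive divisors but the claim fails.
For a = 24, 30, 40, 42, 54, 56, 66, 70, 78 the conclusion holds.
a = 88: τ(88) = 8; 88 ≥ 83.
Thus a = 88 disproves the claim, and no smaller a works.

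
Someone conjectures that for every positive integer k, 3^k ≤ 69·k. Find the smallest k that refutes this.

A counterexample is any positive integer k such that 3^k > 69·k; we check each in order.
The first 5 eligible values, up to k = 5, all satisfy the conclusion.
k = 6: 3^k = 729 and 69·k = 414, so 729 > 414.
So k = 6 is the smallest counterexample.

k = 6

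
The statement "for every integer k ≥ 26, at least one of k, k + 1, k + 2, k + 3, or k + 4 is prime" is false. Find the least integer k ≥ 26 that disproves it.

The first 6 eligible values, up to k = 31, all satisfy the conclusion.
k = 32: 32 = 2 × 16; 33 = 3 × 11; 34 = 2 × 17; 35 = 5 × 7; 36 = 2 × 18 — all composite.

k = 32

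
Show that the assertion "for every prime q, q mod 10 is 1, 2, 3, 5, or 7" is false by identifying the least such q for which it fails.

q = 19

q = 2: 2 mod 10 = 2.
q = 3: 3 mod 10 = 3.
q = 5: 5 mod 10 = 5.
q = 7: 7 mod 10 = 7.
q = 11: 11 mod 10 = 1.
q = 13: 13 mod 10 = 3.
q = 17: 17 mod 10 = 7.
q = 19: 19 mod 10 = 9 — not in {1, 2, 3, 5, 7}.
So q = 19 is the smallest counterexample.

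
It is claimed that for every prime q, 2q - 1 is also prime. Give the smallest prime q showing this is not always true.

q = 5

q = 2: 2q - 1 = 3, prime.
q = 3: 2q - 1 = 5, prime.
q = 5: 2q - 1 = 9 = 3 × 3, not prime.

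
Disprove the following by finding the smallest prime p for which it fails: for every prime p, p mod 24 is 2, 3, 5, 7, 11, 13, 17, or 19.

We need the least prime p for which the claim fails.
For p = 2, 3, 5, 7, 11, 13, 17, 19 the conclusion holds.
p = 23: 23 mod 24 = 23 — not in {2, 3, 5, 7, 11, 13, 17, 19}.

p = 23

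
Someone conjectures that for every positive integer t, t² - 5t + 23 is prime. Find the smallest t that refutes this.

t = 19

For t = 1, 2, 3, 4, …, 16, 17, 18 the conclusion holds.
t = 19: t² - 5t + 23 = 289 = 17 × 17, composite.
So t = 19 is the smallest counterexample.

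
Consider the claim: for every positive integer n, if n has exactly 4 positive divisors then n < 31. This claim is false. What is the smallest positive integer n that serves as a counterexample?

We need the least positive integer n for which n has exactly 4 positive divisors but the claim fails.
For n = 6, 8, 10, 14, 15, 21, 22, 26, 27 the conclusion holds.
n = 33: τ(33) = 4; 33 ≥ 31.
Thus n = 33 disproves the claim, and no smaller n works.

n = 33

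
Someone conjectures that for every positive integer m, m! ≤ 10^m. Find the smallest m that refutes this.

m = 25

For m = 1, 2, 3, 4, …, 22, 23, 24 the conclusion holds.
m = 25: m! = 15511210043330985984000000 and 10^m = 10000000000000000000000000, so 15511210043330985984000000 > 10000000000000000000000000.
Hence m = 25 is a counterexample.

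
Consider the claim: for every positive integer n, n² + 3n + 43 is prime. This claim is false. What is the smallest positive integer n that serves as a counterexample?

Check each positive integer n in order until n² + 3n + 43 is not prime.
The first 38 eligible values, up to n = 38, all satisfy the conclusion.
n = 39: n² + 3n + 43 = 1681 = 41 × 41, composite.

n = 39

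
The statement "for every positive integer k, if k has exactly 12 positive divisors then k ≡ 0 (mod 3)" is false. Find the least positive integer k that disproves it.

A counterexample is any positive integer k such that k has exactly 12 positive divisors but the claim fails; we check each in order.
k = 60: τ(60) = 12; 60 ≡ 0 (mod 3).
k = 72: τ(72) = 12; 72 ≡ 0 (mod 3).
k = 84: τ(84) = 12; 84 ≡ 0 (mod 3).
k = 90: τ(90) = 12; 90 ≡ 0 (mod 3).
k = 96: τ(96) = 12; 96 ≡ 0 (mod 3).
k = 108: τ(108) = 12; 108 ≡ 0 (mod 3).
k = 126: τ(126) = 12; 126 ≡ 0 (mod 3).
k = 132: τ(132) = 12; 132 ≡ 0 (mod 3).
k = 140: τ(140) = 12; 140 ≡ 2 (mod 3).

k = 140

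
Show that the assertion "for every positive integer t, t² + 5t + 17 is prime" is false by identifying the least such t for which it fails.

A counterexample is any positive integer t such that t² + 5t + 17 is not prime; we check each in order.
t = 1: t² + 5t + 17 = 23, prime.
t = 2: t² + 5t + 17 = 31, prime.
t = 3: t² + 5t + 17 = 41, prime.
t = 4: t² + 5t + 17 = 53, prime.
t = 5: t² + 5t + 17 = 67, prime.
t = 6: t² + 5t + 17 = 83, prime.
t = 7: t² + 5t + 17 = 101, prime.
t = 8: t² + 5t + 17 = 121 = 11 × 11, composite.
Hence t = 8 is a counterexample.

t = 8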